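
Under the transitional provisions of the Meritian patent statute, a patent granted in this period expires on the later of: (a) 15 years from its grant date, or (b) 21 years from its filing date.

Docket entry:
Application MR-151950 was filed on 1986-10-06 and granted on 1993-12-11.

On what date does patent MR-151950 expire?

December 11, 2008

(a) grant + 15 years → 11 December 2008.
(b) filing + 21 years → 6 October 2007.
Later of the two: 11 December 2008.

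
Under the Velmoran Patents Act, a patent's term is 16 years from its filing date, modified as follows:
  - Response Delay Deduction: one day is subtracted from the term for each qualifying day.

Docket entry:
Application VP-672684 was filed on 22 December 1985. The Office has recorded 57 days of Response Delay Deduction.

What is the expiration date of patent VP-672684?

2001-10-26

Base term: filing date + 16 years → 22 December 2001.
Response Delay Deduction: −57 days → 26 October 2001.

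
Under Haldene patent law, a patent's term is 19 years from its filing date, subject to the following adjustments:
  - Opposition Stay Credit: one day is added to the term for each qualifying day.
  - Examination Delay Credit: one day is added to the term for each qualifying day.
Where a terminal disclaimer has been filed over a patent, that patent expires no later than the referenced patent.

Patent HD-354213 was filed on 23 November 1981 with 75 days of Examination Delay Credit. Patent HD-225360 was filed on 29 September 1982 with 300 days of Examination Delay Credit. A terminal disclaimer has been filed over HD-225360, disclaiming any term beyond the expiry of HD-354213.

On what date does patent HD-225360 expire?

February 6, 2001

Natural term of HD-225360:
  Base: filing + 19 years → 29 September 2001.
  Examination Delay Credit: +300 days → 26 July 2002.
Expiry of referenced patent HD-354213:
  Base: filing + 19 years → 23 November 2000.
  Examination Delay Credit: +75 days → 6 February 2001.
Terminal disclaimer: HD-225360 expires on the earlier of 26 July 2002 and 6 February 2001.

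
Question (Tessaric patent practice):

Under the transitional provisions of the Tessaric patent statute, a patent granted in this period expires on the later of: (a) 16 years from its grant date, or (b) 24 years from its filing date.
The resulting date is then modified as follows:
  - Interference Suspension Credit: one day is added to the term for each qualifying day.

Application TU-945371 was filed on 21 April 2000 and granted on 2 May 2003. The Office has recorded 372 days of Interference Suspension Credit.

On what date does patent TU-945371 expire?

(a) grant + 16 years → 2 May 2019.
(b) filing + 24 years → 21 April 2024.
Later of the two: 21 April 2024.
Interference Suspension Credit: +372 days → 28 April 2025.

2025-04-28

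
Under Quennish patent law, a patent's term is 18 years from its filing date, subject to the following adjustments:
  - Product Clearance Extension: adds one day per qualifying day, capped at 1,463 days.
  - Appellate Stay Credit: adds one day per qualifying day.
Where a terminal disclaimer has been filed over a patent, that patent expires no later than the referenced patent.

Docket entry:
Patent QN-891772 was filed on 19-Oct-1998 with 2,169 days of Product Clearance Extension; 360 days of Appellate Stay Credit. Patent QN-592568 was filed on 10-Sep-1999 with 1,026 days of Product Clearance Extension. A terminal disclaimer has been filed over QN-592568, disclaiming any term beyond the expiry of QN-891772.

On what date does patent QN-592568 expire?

July 2, 2020

Natural term of QN-592568:
  Base: filing + 18 years → 10 September 2017.
  Product Clearance Extension: 1026 days (within the 1463-day cap) → +1026 days → 2 July 2020.
Expiry of referenced patent QN-891772:
  Base: filing + 18 years → 19 October 2016.
  Product Clearance Extension: 2169 days claimed exceeds the 1463-day cap, so +1463 days → 21 October 2020.
  Appellate Stay Credit: +360 days → 16 October 2021.
Terminal disclaimer: QN-592568 expires on the earlier of 2 July 2020 and 16 October 2021.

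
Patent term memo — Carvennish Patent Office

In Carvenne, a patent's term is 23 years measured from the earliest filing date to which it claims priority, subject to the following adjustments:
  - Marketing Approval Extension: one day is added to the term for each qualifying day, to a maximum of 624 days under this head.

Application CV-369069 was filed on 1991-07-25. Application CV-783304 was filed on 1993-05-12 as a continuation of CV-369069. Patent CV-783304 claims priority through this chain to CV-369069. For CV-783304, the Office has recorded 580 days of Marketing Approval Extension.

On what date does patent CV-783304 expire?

Earliest priority filing: 25 July 1991.
Base term: 25 July 1991 + 23 years → 25 July 2014.
Marketing Approval Extension: 580 days (within the 624-day cap) → +580 days → 25 February 2016.

2016-02-25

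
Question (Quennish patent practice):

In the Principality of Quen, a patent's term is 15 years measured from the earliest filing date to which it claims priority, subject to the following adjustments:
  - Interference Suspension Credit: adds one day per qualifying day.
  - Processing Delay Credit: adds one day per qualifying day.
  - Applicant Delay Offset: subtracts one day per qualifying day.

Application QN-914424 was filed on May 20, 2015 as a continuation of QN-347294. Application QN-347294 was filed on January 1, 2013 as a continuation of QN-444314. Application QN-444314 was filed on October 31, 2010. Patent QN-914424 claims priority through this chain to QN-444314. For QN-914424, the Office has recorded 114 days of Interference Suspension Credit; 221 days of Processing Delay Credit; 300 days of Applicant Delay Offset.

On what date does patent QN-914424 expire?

December 5, 2025

Earliest priority filing: 31 October 2010.
Base term: 31 October 2010 + 15 years → 31 October 2025.
Interference Suspension Credit: +114 days → 22 February 2026.
Processing Delay Credit: +221 days → 1 October 2026.
Applicant Delay Offset: −300 days → 5 December 2025.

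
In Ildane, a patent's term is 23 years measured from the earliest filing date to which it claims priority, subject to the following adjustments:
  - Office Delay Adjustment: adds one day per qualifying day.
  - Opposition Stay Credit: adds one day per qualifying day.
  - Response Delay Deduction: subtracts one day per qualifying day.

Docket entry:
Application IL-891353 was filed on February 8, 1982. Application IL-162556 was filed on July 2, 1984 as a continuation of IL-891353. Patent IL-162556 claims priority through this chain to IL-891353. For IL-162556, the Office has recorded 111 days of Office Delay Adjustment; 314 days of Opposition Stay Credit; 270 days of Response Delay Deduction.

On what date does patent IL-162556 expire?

Earliest priority filing: 8 February 1982.
Base term: 8 February 1982 + 23 years → 8 February 2005.
Office Delay Adjustment: +111 days → 30 May 2005.
Opposition Stay Credit: +314 days → 9 April 2006.
Response Delay Deduction: −270 days → 13 July 2005.

July 13, 2005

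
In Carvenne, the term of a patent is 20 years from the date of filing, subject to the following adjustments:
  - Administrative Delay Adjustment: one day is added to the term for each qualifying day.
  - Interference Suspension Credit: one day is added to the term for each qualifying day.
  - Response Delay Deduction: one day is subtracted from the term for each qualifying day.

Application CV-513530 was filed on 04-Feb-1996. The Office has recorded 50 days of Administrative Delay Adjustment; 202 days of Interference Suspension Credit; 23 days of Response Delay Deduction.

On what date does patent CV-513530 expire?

Base term: filing date + 20 years → 4 February 2016.
Administrative Delay Adjustment: +50 days → 25 March 2016.
Interference Suspension Credit: +202 days → 13 October 2016.
Response Delay Deduction: −23 days → 20 September 2016.

September 20, 2016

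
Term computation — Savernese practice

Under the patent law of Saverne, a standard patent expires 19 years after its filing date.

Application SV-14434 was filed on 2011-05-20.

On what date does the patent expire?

May 20, 2030

Filing date + 19 years → 20 May 2030.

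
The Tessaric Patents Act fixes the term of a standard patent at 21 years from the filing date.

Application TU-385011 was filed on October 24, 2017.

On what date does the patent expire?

October 24, 2038

Filing date + 21 years → 24 October 2038.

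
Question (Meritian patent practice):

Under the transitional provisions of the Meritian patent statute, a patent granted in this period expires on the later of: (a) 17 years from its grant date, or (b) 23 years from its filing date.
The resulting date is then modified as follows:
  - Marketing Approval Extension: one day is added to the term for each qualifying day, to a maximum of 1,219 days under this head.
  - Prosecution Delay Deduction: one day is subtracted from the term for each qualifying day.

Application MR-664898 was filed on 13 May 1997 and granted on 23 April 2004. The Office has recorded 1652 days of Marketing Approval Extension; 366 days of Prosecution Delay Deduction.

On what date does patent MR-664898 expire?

(a) grant + 17 years → 23 April 2021.
(b) filing + 23 years → 13 May 2020.
Later of the two: 23 April 2021.
Marketing Approval Extension: 1652 days claimed exceeds the 1219-day cap, so +1219 days → 24 August 2024.
Prosecution Delay Deduction: −366 days → 24 August 2023.

2023-08-24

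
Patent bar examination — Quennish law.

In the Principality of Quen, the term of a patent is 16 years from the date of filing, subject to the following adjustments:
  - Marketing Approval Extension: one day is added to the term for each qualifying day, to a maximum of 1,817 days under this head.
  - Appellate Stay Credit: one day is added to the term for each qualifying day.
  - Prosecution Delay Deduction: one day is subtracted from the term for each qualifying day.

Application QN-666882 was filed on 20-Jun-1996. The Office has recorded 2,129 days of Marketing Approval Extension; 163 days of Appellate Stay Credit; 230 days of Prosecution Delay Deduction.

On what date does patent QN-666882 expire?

Base term: filing date + 16 years → 20 June 2012.
Marketing Approval Extension: 2129 days claimed exceeds the 1817-day cap, so +1817 days → 11 June 2017.
Appellate Stay Credit: +163 days → 21 November 2017.
Prosecution Delay Deduction: −230 days → 5 April 2017.

2017-04-05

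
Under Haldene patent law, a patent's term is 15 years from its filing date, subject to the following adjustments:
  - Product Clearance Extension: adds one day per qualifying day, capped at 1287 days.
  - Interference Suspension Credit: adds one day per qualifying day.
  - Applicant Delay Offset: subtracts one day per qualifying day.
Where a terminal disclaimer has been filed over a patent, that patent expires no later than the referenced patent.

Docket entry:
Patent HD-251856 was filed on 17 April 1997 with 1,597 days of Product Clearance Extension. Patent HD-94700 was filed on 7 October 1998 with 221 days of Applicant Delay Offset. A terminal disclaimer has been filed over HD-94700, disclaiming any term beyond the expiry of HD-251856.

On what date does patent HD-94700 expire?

February 28, 2013

Natural term of HD-94700:
  Base: filing + 15 years → 7 October 2013.
  Applicant Delay Offset: −221 days → 28 February 2013.
Expiry of referenced patent HD-251856:
  Base: filing + 15 years → 17 April 2012.
  Product Clearance Extension: 1597 days claimed exceeds the 1287-day cap, so +1287 days → 26 October 2015.
Terminal disclaimer: HD-94700 expires on the earlier of 28 February 2013 and 26 October 2015.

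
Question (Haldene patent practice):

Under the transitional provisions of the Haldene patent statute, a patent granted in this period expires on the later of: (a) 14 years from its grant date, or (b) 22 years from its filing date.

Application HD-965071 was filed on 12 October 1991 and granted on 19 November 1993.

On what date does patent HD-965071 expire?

October 12, 2013

(a) grant + 14 years → 19 November 2007.
(b) filing + 22 years → 12 October 2013.
Later of the two: 12 October 2013.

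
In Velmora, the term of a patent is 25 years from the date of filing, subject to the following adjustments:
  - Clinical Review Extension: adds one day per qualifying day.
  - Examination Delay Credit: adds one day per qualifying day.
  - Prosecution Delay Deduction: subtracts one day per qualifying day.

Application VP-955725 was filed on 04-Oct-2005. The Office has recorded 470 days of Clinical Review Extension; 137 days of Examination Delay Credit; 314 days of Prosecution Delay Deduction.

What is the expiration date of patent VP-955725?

Base term: filing date + 25 years → 4 October 2030.
Clinical Review Extension: +470 days → 17 January 2032.
Examination Delay Credit: +137 days → 2 June 2032.
Prosecution Delay Deduction: −314 days → 24 July 2031.

2031-07-24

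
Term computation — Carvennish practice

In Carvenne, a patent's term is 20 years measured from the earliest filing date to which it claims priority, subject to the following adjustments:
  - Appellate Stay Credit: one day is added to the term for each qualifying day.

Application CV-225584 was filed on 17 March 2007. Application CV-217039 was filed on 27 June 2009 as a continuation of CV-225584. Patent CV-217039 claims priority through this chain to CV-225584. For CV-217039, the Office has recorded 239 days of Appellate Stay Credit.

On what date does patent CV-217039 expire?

Earliest priority filing: 17 March 2007.
Base term: 17 March 2007 + 20 years → 17 March 2027.
Appellate Stay Credit: +239 days → 11 November 2027.

November 11, 2027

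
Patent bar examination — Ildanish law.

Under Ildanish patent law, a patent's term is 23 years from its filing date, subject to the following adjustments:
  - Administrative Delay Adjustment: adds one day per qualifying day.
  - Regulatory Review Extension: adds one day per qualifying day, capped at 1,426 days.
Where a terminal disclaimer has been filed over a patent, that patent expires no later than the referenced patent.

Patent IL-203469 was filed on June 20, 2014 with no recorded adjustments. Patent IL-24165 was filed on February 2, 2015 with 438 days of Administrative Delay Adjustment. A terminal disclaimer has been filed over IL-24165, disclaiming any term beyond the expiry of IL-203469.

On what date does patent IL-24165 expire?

Natural term of IL-24165:
  Base: filing + 23 years → 2 February 2038.
  Administrative Delay Adjustment: +438 days → 16 April 2039.
Expiry of referenced patent IL-203469:
  Base: filing + 23 years → 20 June 2037.
Terminal disclaimer: IL-24165 expires on the earlier of 16 April 2039 and 20 June 2037.

June 20, 2037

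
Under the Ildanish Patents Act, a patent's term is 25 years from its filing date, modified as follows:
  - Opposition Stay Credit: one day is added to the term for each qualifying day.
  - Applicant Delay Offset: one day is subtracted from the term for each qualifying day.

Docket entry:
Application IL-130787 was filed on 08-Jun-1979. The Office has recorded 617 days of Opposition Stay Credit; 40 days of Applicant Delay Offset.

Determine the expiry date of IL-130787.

January 6, 2006

Base term: filing date + 25 years → 8 June 2004.
Opposition Stay Credit: +617 days → 15 February 2006.
Applicant Delay Offset: −40 days → 6 January 2006.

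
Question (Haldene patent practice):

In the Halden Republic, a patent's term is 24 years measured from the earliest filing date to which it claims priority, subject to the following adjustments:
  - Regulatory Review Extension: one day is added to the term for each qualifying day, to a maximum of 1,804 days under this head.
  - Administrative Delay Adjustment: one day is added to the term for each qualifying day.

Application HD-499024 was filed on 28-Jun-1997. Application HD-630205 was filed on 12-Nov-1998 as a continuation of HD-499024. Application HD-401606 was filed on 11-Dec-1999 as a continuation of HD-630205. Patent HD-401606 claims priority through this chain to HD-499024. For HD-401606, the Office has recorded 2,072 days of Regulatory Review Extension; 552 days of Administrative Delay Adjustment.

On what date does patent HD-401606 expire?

December 10, 2027

Earliest priority filing: 28 June 1997.
Base term: 28 June 1997 + 24 years → 28 June 2021.
Regulatory Review Extension: 2072 days claimed exceeds the 1804-day cap, so +1804 days → 6 June 2026.
Administrative Delay Adjustment: +552 days → 10 December 2027.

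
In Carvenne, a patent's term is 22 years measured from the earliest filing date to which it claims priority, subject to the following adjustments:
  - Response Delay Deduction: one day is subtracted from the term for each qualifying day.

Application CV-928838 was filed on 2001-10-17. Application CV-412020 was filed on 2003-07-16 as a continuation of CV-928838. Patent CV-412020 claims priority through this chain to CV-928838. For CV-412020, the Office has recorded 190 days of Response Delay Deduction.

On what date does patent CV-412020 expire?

April 10, 2023

Earliest priority filing: 17 October 2001.
Base term: 17 October 2001 + 22 years → 17 October 2023.
Response Delay Deduction: −190 days → 10 April 2023.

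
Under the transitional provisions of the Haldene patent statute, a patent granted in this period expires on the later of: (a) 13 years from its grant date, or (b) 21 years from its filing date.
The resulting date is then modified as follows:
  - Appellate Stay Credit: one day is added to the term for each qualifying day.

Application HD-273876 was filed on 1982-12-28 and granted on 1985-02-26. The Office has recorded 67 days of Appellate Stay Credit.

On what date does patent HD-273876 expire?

March 4, 2004

(a) grant + 13 years → 26 February 1998.
(b) filing + 21 years → 28 December 2003.
Later of the two: 28 December 2003.
Appellate Stay Credit: +67 days → 4 March 2004.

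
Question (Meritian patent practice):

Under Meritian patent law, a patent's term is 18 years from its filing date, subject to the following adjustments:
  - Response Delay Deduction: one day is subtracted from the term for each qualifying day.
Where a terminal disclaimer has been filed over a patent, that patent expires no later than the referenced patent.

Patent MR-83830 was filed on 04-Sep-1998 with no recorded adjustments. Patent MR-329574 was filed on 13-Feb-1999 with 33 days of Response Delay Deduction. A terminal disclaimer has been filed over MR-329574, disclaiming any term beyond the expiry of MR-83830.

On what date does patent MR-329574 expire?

Natural term of MR-329574:
  Base: filing + 18 years → 13 February 2017.
  Response Delay Deduction: −33 days → 11 January 2017.
Expiry of referenced patent MR-83830:
  Base: filing + 18 years → 4 September 2016.
Terminal disclaimer: MR-329574 expires on the earlier of 11 January 2017 and 4 September 2016.

2016-09-04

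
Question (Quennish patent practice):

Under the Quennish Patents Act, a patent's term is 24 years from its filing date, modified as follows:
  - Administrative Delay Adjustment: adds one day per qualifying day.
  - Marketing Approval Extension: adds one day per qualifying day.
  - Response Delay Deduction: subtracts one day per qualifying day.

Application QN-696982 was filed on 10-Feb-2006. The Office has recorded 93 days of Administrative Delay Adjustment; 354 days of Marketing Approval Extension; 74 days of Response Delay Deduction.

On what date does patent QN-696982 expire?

February 18, 2031

Base term: filing date + 24 years → 10 February 2030.
Administrative Delay Adjustment: +93 days → 14 May 2030.
Marketing Approval Extension: +354 days → 3 May 2031.
Response Delay Deduction: −74 days → 18 February 2031.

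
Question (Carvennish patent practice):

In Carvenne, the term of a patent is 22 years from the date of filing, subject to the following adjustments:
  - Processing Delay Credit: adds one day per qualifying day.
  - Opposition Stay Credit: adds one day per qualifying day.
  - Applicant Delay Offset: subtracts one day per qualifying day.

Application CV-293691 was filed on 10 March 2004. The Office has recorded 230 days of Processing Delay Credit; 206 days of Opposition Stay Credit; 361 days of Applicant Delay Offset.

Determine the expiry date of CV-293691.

May 24, 2026

Base term: filing date + 22 years → 10 March 2026.
Processing Delay Credit: +230 days → 26 October 2026.
Opposition Stay Credit: +206 days → 20 May 2027.
Applicant Delay Offset: −361 days → 24 May 2026.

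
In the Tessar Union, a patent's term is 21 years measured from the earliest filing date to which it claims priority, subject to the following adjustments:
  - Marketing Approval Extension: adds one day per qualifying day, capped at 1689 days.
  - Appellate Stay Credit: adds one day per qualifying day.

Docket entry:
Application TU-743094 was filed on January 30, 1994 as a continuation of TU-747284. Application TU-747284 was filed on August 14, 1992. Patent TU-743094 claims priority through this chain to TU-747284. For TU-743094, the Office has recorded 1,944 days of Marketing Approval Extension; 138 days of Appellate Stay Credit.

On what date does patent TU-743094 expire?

2018-08-15

Earliest priority filing: 14 August 1992.
Base term: 14 August 1992 + 21 years → 14 August 2013.
Marketing Approval Extension: 1944 days claimed exceeds the 1689-day cap, so +1689 days → 30 March 2018.
Appellate Stay Credit: +138 days → 15 August 2018.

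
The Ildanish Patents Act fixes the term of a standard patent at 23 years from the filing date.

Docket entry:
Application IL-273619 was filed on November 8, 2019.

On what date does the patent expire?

Filing date + 23 years → 8 November 2042.

2042-11-08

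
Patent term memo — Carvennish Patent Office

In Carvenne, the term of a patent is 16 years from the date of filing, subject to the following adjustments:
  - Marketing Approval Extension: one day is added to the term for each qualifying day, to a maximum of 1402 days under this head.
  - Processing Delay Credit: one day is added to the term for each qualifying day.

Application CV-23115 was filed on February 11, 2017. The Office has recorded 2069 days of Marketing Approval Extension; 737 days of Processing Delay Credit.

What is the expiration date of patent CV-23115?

Base term: filing date + 16 years → 11 February 2033.
Marketing Approval Extension: 2069 days claimed exceeds the 1402-day cap, so +1402 days → 14 December 2036.
Processing Delay Credit: +737 days → 21 December 2038.

December 21, 2038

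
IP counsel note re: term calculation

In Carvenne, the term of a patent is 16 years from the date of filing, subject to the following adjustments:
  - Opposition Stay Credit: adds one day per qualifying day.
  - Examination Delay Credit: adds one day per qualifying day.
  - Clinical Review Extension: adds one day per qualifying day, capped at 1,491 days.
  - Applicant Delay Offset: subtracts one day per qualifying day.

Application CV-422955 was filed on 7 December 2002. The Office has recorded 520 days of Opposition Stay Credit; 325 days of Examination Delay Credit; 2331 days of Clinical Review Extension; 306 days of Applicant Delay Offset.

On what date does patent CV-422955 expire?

2024-06-28

Base term: filing date + 16 years → 7 December 2018.
Opposition Stay Credit: +520 days → 10 May 2020.
Examination Delay Credit: +325 days → 31 March 2021.
Clinical Review Extension: 2331 days claimed exceeds the 1491-day cap, so +1491 days → 30 April 2025.
Applicant Delay Offset: −306 days → 28 June 2024.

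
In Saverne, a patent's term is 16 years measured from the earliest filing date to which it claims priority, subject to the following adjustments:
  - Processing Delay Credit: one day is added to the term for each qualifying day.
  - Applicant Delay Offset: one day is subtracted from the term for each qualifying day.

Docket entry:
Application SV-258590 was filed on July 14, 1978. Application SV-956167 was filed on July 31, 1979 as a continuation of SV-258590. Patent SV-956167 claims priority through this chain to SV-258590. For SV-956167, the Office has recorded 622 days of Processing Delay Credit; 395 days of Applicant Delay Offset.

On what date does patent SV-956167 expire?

Earliest priority filing: 14 July 1978.
Base term: 14 July 1978 + 16 years → 14 July 1994.
Processing Delay Credit: +622 days → 27 March 1996.
Applicant Delay Offset: −395 days → 26 February 1995.

February 26, 1995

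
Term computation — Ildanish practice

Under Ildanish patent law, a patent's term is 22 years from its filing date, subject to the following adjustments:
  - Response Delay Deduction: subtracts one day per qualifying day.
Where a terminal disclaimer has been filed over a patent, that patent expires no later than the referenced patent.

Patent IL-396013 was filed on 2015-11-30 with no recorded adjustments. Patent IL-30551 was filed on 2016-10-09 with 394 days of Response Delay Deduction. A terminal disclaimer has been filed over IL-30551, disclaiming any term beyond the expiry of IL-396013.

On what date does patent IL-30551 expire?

September 10, 2037

Natural term of IL-30551:
  Base: filing + 22 years → 9 October 2038.
  Response Delay Deduction: −394 days → 10 September 2037.
Expiry of referenced patent IL-396013:
  Base: filing + 22 years → 30 November 2037.
Terminal disclaimer: IL-30551 expires on the earlier of 10 September 2037 and 30 November 2037.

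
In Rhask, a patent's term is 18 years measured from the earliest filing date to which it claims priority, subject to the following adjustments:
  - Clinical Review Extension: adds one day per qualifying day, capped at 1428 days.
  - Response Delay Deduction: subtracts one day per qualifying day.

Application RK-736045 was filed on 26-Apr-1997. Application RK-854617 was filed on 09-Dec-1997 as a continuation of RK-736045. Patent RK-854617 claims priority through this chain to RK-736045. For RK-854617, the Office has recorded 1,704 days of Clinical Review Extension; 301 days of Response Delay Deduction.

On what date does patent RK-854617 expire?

Earliest priority filing: 26 April 1997.
Base term: 26 April 1997 + 18 years → 26 April 2015.
Clinical Review Extension: 1704 days claimed exceeds the 1428-day cap, so +1428 days → 24 March 2019.
Response Delay Deduction: −301 days → 27 May 2018.

May 27, 2018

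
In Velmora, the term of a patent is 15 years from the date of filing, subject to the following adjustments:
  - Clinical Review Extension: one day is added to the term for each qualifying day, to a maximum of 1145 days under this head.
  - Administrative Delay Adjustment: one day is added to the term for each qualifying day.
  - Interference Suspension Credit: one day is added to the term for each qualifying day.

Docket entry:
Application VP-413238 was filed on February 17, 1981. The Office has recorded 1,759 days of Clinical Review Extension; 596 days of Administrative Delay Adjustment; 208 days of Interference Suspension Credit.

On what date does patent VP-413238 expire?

2001-06-19

Base term: filing date + 15 years → 17 February 1996.
Clinical Review Extension: 1759 days claimed exceeds the 1145-day cap, so +1145 days → 7 April 1999.
Administrative Delay Adjustment: +596 days → 23 November 2000.
Interference Suspension Credit: +208 days → 19 June 2001.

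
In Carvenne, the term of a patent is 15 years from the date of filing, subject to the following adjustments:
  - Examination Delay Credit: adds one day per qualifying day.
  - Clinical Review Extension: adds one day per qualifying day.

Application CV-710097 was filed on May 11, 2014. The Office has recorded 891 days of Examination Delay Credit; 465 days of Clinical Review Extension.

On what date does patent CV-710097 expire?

January 26, 2033

Base term: filing date + 15 years → 11 May 2029.
Examination Delay Credit: +891 days → 19 October 2031.
Clinical Review Extension: +465 days → 26 January 2033.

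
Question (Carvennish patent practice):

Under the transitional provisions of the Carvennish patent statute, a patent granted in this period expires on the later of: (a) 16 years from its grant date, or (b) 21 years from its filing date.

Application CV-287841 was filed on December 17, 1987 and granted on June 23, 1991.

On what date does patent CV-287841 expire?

December 17, 2008

(a) grant + 16 years → 23 June 2007.
(b) filing + 21 years → 17 December 2008.
Later of the two: 17 December 2008.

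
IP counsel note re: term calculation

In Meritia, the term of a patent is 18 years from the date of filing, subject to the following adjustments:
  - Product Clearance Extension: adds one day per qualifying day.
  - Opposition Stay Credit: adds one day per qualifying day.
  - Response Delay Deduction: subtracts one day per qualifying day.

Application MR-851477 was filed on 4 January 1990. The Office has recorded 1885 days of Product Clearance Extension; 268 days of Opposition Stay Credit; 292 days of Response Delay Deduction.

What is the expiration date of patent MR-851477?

February 7, 2013

Base term: filing date + 18 years → 4 January 2008.
Product Clearance Extension: +1885 days → 3 March 2013.
Opposition Stay Credit: +268 days → 26 November 2013.
Response Delay Deduction: −292 days → 7 February 2013.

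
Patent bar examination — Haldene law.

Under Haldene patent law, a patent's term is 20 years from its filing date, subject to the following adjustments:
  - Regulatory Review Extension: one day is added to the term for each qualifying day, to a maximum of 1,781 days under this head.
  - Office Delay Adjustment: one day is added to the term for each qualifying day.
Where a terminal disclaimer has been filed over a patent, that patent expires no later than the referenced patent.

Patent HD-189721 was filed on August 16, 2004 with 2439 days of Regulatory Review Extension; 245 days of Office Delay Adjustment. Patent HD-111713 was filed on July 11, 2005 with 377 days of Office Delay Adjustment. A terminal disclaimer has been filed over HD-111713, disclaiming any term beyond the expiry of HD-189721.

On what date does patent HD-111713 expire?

2026-07-23

Natural term of HD-111713:
  Base: filing + 20 years → 11 July 2025.
  Office Delay Adjustment: +377 days → 23 July 2026.
Expiry of referenced patent HD-189721:
  Base: filing + 20 years → 16 August 2024.
  Regulatory Review Extension: 2439 days claimed exceeds the 1781-day cap, so +1781 days → 2 July 2029.
  Office Delay Adjustment: +245 days → 4 March 2030.
Terminal disclaimer: HD-111713 expires on the earlier of 23 July 2026 and 4 March 2030.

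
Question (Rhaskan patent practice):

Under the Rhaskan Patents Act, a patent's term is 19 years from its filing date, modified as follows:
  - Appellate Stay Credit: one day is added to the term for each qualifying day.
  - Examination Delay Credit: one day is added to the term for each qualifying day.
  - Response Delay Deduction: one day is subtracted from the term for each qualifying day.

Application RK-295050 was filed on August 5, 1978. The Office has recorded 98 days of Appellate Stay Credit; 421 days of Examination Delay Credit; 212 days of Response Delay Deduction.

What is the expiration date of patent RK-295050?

June 8, 1998

Base term: filing date + 19 years → 5 August 1997.
Appellate Stay Credit: +98 days → 11 November 1997.
Examination Delay Credit: +421 days → 6 January 1999.
Response Delay Deduction: −212 days → 8 June 1998.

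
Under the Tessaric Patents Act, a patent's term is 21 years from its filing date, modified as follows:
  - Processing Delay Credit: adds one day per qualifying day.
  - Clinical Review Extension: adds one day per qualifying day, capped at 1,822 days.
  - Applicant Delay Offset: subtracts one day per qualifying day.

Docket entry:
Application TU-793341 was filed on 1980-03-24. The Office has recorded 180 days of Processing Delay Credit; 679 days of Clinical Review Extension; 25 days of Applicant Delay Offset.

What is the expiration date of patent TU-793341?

2003-07-06

Base term: filing date + 21 years → 24 March 2001.
Processing Delay Credit: +180 days → 20 September 2001.
Clinical Review Extension: 679 days (within the 1822-day cap) → +679 days → 31 July 2003.
Applicant Delay Offset: −25 days → 6 July 2003.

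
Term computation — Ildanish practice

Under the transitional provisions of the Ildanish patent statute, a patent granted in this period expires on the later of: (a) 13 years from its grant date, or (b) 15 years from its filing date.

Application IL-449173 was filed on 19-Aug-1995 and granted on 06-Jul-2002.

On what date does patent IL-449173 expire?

July 6, 2015

(a) grant + 13 years → 6 July 2015.
(b) filing + 15 years → 19 August 2010.
Later of the two: 6 July 2015.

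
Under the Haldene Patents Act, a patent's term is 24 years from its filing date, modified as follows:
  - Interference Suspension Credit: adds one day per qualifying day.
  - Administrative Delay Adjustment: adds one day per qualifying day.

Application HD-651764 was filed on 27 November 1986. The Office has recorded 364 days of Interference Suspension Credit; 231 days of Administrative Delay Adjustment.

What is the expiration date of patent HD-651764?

July 14, 2012

Base term: filing date + 24 years → 27 November 2010.
Interference Suspension Credit: +364 days → 26 November 2011.
Administrative Delay Adjustment: +231 days → 14 July 2012.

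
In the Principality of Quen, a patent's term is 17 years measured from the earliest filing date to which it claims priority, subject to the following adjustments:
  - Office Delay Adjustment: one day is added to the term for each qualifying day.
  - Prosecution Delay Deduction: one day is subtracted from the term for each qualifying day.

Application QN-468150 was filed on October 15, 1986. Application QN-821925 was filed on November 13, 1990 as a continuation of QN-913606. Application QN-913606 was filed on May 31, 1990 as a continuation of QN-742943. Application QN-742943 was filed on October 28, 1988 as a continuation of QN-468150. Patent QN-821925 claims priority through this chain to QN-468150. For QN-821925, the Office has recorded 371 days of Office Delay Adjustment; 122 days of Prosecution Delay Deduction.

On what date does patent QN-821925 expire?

Earliest priority filing: 15 October 1986.
Base term: 15 October 1986 + 17 years → 15 October 2003.
Office Delay Adjustment: +371 days → 20 October 2004.
Prosecution Delay Deduction: −122 days → 20 June 2004.

June 20, 2004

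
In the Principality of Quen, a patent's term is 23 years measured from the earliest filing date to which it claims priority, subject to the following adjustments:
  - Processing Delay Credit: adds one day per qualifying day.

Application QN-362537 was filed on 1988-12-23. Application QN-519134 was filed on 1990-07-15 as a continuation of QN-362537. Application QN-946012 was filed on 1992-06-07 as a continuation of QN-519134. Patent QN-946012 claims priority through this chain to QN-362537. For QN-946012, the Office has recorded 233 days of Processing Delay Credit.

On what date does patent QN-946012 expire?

Earliest priority filing: 23 December 1988.
Base term: 23 December 1988 + 23 years → 23 December 2011.
Processing Delay Credit: +233 days → 12 August 2012.

August 12, 2012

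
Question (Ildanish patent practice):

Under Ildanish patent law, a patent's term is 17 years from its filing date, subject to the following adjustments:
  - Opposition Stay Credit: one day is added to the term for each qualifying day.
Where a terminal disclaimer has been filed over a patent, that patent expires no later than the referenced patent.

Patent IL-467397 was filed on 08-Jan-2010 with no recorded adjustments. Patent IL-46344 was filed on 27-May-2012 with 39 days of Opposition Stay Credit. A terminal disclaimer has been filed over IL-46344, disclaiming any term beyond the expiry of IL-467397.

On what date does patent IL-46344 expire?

2027-01-08

Natural term of IL-46344:
  Base: filing + 17 years → 27 May 2029.
  Opposition Stay Credit: +39 days → 5 July 2029.
Expiry of referenced patent IL-467397:
  Base: filing + 17 years → 8 January 2027.
Terminal disclaimer: IL-46344 expires on the earlier of 5 July 2029 and 8 January 2027.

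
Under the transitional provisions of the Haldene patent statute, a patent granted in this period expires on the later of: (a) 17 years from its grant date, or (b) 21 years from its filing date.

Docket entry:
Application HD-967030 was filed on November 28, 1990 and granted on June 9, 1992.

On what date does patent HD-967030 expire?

2011-11-28

(a) grant + 17 years → 9 June 2009.
(b) filing + 21 years → 28 November 2011.
Later of the two: 28 November 2011.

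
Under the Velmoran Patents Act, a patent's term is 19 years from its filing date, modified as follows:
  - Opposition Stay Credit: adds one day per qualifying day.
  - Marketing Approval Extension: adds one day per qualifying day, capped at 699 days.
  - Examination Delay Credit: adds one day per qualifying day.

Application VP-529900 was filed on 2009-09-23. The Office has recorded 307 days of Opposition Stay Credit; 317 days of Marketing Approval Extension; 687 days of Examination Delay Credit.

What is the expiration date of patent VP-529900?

April 26, 2032

Base term: filing date + 19 years → 23 September 2028.
Opposition Stay Credit: +307 days → 27 July 2029.
Marketing Approval Extension: 317 days (within the 699-day cap) → +317 days → 9 June 2030.
Examination Delay Credit: +687 days → 26 April 2032.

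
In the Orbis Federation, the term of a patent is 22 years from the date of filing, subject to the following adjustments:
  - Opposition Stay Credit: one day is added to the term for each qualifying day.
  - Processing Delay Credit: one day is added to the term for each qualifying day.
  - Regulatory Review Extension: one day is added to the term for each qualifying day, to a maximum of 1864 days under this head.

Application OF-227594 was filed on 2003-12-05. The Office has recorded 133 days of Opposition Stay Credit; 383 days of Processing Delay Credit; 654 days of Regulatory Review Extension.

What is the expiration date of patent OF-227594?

February 17, 2029

Base term: filing date + 22 years → 5 December 2025.
Opposition Stay Credit: +133 days → 17 April 2026.
Processing Delay Credit: +383 days → 5 May 2027.
Regulatory Review Extension: 654 days (within the 1864-day cap) → +654 days → 17 February 2029.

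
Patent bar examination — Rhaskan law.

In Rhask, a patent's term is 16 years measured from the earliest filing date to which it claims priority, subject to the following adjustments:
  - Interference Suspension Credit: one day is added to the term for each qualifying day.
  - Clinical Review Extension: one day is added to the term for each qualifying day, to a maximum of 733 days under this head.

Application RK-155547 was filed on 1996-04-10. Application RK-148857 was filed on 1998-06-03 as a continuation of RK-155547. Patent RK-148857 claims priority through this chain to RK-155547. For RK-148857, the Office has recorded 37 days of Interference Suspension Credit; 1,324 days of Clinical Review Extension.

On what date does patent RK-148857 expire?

Earliest priority filing: 10 April 1996.
Base term: 10 April 1996 + 16 years → 10 April 2012.
Interference Suspension Credit: +37 days → 17 May 2012.
Clinical Review Extension: 1324 days claimed exceeds the 733-day cap, so +733 days → 20 May 2014.

2014-05-20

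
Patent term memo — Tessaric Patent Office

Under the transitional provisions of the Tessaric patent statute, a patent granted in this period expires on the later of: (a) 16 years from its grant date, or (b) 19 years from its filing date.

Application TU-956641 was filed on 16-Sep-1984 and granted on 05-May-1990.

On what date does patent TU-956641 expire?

May 5, 2006

(a) grant + 16 years → 5 May 2006.
(b) filing + 19 years → 16 September 2003.
Later of the two: 5 May 2006.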